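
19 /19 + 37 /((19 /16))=611 /19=32.16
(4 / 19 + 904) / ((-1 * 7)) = -17180 / 133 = -129.17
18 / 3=6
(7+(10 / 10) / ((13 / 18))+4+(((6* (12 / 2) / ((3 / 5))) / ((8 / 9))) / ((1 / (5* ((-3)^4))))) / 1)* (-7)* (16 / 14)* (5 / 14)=-7110970 / 91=-78142.53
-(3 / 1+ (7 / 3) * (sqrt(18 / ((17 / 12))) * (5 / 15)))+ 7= 4 -14 * sqrt(102) / 51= 1.23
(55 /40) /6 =11 /48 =0.23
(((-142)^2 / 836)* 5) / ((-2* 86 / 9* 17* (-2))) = 226845 / 1222232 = 0.19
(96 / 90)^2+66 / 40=2509 / 900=2.79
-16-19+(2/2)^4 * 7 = -28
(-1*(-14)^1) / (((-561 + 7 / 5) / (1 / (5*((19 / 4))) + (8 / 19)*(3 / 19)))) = -1372 / 505039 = -0.00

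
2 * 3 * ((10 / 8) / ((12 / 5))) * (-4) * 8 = -100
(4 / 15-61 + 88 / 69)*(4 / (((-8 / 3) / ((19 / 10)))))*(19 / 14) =7405193 / 32200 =229.97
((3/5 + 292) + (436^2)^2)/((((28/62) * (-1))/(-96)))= 268855481943984/35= 7681585198399.54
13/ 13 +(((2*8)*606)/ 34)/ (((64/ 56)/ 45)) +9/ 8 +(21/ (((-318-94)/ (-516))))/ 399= 2989156957/ 266152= 11231.01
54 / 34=27 / 17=1.59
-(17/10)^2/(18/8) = -289/225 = -1.28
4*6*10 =240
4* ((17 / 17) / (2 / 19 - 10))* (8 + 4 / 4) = -171 / 47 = -3.64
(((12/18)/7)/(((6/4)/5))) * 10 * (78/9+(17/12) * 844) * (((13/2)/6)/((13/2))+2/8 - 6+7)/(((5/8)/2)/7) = 121325.43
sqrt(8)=2*sqrt(2)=2.83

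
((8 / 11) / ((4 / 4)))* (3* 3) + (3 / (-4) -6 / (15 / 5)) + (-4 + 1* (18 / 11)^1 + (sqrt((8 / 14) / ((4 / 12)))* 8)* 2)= 63 / 44 + 32* sqrt(21) / 7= 22.38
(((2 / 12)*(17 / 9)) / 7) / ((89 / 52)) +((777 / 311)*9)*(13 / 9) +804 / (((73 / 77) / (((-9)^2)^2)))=2124866006060387 / 381887163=5564120.01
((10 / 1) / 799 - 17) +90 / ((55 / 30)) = 282157 / 8789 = 32.10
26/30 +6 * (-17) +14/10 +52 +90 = 634/15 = 42.27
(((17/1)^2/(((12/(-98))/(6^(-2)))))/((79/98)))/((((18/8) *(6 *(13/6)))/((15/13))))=-3469445/1081431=-3.21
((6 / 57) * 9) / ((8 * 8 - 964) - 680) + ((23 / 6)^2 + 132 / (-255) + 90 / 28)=559128739 / 32151420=17.39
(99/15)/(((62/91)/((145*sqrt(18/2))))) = 261261/62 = 4213.89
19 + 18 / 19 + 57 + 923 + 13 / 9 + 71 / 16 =2751949 / 2736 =1005.83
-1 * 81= -81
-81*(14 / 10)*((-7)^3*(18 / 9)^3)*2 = 3111696 / 5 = 622339.20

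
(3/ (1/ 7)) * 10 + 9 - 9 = 210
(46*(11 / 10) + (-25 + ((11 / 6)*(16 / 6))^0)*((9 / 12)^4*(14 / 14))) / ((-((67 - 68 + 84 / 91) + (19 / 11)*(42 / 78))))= -983983 / 19520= -50.41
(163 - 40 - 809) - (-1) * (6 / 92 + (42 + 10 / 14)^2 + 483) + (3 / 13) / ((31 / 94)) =1473613121 / 908362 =1622.28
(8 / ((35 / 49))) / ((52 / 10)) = 28 / 13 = 2.15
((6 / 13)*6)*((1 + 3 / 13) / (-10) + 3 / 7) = 5004 / 5915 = 0.85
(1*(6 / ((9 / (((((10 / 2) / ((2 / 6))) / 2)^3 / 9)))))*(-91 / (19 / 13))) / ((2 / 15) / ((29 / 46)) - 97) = 64325625 / 3199828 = 20.10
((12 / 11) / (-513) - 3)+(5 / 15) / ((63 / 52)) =-107719 / 39501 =-2.73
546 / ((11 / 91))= 49686 / 11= 4516.91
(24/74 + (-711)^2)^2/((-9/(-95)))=3692865618286055/1369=2697491320880.98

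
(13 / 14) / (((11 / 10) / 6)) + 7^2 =4163 / 77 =54.06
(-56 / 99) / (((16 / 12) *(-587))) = 14 / 19371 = 0.00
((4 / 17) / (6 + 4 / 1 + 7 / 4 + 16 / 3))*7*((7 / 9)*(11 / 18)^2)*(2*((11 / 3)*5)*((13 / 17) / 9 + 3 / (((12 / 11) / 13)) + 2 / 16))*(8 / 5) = 59.08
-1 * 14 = -14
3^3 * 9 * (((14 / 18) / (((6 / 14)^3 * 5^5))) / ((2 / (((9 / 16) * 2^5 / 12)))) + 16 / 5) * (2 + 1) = 29181609 / 12500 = 2334.53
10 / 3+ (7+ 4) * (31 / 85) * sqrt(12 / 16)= 10 / 3+ 341 * sqrt(3) / 170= 6.81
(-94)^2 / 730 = 4418 / 365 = 12.10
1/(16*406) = 0.00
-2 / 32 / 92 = -1 / 1472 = -0.00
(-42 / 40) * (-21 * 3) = 1323 / 20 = 66.15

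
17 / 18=0.94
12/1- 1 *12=0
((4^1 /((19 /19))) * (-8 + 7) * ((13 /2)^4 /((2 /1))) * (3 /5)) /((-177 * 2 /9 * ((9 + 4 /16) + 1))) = 257049 /48380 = 5.31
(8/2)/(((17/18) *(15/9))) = 216/85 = 2.54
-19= -19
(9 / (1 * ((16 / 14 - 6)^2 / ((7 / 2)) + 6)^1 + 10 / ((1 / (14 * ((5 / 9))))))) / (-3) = -9261 / 279430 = -0.03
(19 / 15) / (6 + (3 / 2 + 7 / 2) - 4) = 19 / 105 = 0.18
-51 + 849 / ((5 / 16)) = 13329 / 5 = 2665.80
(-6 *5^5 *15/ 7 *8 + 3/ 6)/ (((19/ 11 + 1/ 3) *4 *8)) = -148499769/ 30464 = -4874.60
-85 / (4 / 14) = -595 / 2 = -297.50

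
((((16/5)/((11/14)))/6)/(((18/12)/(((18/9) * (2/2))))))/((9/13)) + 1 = 10279/4455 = 2.31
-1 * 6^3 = -216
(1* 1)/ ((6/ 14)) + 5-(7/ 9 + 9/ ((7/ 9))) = -316/ 63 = -5.02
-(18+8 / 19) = -350 / 19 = -18.42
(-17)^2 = 289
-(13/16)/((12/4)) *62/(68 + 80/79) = -31837/130848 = -0.24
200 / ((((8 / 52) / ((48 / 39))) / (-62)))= -99200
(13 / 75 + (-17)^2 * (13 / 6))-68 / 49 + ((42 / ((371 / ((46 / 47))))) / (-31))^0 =1533583 / 2450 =625.95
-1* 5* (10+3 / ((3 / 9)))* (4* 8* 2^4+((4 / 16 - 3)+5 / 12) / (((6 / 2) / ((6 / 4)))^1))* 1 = -291175 / 6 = -48529.17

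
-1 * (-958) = 958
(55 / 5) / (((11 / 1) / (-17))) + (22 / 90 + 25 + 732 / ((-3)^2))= 4031 / 45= 89.58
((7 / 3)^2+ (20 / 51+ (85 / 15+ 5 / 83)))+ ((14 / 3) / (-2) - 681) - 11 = -8670494 / 12699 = -682.77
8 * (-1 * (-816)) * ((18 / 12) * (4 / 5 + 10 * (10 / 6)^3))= 461166.93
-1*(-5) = 5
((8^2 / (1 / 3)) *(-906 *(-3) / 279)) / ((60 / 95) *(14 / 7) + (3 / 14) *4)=1285312 / 1457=882.16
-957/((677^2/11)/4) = -42108/458329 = -0.09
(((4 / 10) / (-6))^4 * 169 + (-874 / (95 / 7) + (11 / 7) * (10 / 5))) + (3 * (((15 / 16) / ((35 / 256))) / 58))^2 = -127525591679 / 2086205625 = -61.13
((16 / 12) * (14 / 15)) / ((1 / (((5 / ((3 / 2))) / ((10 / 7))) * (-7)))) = -2744 / 135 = -20.33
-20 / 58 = -10 / 29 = -0.34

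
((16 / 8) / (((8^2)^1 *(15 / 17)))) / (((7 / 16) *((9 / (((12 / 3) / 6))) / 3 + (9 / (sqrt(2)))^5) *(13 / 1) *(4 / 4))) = -136 / 528828869205 + 8262 *sqrt(2) / 19586254415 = 0.00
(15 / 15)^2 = 1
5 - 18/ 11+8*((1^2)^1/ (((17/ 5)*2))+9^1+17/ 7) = 125623/ 1309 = 95.97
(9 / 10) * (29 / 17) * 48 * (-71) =-444744 / 85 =-5232.28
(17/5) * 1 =17/5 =3.40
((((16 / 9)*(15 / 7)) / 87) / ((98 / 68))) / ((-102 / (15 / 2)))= -200 / 89523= -0.00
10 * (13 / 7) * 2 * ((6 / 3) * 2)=1040 / 7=148.57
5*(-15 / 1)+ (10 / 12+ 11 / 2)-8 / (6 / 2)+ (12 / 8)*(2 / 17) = -3629 / 51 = -71.16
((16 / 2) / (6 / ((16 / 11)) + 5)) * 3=192 / 73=2.63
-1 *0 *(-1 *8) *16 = 0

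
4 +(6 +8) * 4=60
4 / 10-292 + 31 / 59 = -85867 / 295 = -291.07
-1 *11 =-11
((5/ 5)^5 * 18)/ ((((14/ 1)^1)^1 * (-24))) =-3/ 56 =-0.05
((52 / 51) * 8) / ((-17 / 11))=-4576 / 867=-5.28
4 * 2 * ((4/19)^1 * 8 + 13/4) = 750/19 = 39.47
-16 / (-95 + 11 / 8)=128 / 749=0.17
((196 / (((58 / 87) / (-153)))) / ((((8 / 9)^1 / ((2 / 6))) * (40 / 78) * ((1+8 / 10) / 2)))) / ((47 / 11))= -3216213 / 376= -8553.76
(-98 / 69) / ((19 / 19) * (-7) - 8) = 98 / 1035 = 0.09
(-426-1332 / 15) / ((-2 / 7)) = 9009 / 5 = 1801.80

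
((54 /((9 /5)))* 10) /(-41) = -300 /41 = -7.32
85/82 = 1.04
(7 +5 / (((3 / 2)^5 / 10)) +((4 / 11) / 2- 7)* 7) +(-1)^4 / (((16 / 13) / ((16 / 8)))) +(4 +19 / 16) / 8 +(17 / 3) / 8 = -10661597 / 342144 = -31.16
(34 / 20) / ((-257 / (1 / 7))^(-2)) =55018817 / 10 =5501881.70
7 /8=0.88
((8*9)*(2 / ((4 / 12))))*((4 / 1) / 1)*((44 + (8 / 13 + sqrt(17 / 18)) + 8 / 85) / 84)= 24*sqrt(34) / 7 + 7114176 / 7735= 939.73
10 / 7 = 1.43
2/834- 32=-13343/417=-32.00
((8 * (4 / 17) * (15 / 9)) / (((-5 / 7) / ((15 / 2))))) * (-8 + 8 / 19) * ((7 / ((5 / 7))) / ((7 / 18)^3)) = 13436928 / 323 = 41600.40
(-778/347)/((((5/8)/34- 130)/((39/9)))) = 2751008/36804555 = 0.07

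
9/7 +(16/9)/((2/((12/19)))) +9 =4328/399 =10.85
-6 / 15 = -2 / 5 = -0.40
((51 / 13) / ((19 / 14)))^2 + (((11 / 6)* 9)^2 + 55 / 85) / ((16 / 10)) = 5938049089 / 33188896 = 178.92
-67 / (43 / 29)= -1943 / 43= -45.19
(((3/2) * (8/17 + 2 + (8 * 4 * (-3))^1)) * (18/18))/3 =-795/17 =-46.76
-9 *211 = -1899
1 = 1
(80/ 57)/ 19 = 80/ 1083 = 0.07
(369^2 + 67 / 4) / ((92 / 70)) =19064885 / 184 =103613.51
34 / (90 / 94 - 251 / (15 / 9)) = -3995 / 17583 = -0.23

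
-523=-523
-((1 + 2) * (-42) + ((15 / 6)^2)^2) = 1391 / 16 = 86.94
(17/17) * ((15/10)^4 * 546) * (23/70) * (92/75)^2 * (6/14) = 12811851/21875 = 585.68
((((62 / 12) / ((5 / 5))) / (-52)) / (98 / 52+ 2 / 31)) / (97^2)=-961 / 177378468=-0.00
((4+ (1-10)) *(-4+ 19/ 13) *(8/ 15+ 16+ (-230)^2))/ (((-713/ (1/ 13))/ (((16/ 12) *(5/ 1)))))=-174624560/ 361491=-483.07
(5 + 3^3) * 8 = 256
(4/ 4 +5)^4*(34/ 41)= 44064/ 41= 1074.73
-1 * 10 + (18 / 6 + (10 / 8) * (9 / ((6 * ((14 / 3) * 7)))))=-6.94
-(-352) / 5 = 352 / 5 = 70.40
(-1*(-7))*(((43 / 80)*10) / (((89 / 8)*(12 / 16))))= 1204 / 267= 4.51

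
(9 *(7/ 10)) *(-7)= -441/ 10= -44.10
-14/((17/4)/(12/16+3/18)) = -154/51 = -3.02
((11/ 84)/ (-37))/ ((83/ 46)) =-253/ 128982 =-0.00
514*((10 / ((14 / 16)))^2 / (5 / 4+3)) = 13158400 / 833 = 15796.40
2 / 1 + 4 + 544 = 550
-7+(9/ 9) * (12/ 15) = -31/ 5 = -6.20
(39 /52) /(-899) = -3 /3596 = -0.00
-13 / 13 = -1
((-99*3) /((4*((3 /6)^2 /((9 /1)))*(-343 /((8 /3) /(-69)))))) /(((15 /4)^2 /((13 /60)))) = -4576 /986125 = -0.00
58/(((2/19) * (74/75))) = 41325/74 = 558.45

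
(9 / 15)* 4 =12 / 5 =2.40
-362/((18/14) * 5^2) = -2534/225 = -11.26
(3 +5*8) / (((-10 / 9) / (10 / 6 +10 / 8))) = -112.88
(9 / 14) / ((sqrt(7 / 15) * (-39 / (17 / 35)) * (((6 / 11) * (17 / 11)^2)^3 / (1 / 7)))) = -2357947691 * sqrt(105) / 31908957509520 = -0.00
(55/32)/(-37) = -55/1184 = -0.05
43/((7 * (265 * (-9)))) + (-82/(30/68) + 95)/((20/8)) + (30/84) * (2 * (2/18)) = -36.27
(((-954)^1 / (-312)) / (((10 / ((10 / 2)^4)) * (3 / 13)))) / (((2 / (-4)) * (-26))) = 6625 / 104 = 63.70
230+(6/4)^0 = 231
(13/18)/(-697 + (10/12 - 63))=-13/13665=-0.00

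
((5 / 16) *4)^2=25 / 16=1.56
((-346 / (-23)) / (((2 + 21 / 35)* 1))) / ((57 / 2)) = 3460 / 17043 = 0.20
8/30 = 4/15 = 0.27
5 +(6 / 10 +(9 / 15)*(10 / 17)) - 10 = -344 / 85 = -4.05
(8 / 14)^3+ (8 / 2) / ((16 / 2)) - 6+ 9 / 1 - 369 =-365.31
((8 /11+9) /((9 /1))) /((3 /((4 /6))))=214 /891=0.24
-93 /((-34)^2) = -93 /1156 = -0.08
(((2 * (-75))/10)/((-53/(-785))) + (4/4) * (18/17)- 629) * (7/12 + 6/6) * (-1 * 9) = 21829575/1802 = 12114.08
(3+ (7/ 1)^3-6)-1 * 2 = 338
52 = 52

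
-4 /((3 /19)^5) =-9904396 /243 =-40758.83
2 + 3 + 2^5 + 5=42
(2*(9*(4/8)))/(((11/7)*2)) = 63/22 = 2.86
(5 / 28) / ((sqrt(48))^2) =5 / 1344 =0.00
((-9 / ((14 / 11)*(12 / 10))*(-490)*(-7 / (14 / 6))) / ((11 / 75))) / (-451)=118125 / 902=130.96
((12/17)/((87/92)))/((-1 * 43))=-368/21199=-0.02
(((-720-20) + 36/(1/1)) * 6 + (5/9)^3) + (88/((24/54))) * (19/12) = -5701259/1458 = -3910.33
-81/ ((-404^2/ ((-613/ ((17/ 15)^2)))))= -11171925/ 47169424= -0.24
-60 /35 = -12 /7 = -1.71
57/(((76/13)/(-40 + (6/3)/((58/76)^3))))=-8441706/24389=-346.13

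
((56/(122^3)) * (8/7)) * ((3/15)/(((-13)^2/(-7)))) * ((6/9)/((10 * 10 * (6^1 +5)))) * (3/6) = -14/158234129625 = -0.00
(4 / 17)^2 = 16 / 289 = 0.06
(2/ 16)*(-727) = -727/ 8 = -90.88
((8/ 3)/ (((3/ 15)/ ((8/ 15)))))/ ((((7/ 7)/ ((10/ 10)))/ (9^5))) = 419904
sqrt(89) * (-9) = -9 * sqrt(89) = -84.91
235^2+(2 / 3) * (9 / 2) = 55228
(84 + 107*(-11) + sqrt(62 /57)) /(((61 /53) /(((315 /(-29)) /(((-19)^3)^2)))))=0.00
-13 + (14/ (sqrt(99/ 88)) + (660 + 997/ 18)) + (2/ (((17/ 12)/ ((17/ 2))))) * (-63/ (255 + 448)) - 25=28 * sqrt(2)/ 3 + 8558071/ 12654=689.51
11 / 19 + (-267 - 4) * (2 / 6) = -5116 / 57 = -89.75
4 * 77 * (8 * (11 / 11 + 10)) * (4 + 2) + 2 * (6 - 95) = 162446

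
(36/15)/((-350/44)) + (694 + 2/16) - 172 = 3652763/7000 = 521.82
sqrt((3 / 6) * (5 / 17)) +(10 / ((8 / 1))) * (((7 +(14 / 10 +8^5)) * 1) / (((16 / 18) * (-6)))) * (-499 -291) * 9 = sqrt(170) / 34 +873900765 / 16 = 54618798.20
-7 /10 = -0.70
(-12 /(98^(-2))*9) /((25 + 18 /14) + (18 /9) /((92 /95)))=-111329568 /3043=-36585.46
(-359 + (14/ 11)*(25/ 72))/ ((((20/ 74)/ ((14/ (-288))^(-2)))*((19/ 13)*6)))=-3278242032/ 51205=-64021.91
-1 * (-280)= 280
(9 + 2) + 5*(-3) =-4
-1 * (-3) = 3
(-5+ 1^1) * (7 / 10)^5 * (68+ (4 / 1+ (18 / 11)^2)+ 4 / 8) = -305769751 / 6050000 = -50.54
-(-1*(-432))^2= -186624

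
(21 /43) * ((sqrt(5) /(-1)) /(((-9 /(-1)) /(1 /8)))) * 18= -21 * sqrt(5) /172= -0.27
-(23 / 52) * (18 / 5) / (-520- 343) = 207 / 112190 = 0.00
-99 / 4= -24.75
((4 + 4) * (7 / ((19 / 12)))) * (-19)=-672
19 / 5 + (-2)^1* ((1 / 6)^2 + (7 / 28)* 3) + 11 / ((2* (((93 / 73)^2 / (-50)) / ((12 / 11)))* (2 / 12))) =-47863939 / 43245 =-1106.81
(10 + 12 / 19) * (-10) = -106.32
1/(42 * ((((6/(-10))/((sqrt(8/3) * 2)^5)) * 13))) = -1.13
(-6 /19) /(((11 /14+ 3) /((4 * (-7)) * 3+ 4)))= 6.67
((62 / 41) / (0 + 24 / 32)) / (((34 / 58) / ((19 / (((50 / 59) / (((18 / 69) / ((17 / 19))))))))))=153182408 / 6813175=22.48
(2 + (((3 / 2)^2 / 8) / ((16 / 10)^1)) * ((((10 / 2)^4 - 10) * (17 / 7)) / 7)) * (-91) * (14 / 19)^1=-2648.98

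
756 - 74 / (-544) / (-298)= 61278299 / 81056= 756.00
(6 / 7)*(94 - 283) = -162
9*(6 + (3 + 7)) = 144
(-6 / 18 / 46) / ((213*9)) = -1 / 264546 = -0.00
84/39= 28/13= 2.15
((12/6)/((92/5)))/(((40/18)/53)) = 477/184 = 2.59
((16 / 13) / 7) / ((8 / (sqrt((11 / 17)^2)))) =0.01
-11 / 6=-1.83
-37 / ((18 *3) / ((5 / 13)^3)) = -4625 / 118638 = -0.04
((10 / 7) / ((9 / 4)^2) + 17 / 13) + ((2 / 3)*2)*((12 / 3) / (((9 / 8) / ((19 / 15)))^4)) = 921370925221 / 90677120625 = 10.16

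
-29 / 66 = -0.44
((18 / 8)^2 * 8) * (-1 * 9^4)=-531441 / 2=-265720.50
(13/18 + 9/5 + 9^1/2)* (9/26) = 158/65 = 2.43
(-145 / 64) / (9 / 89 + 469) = -2581 / 534400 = -0.00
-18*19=-342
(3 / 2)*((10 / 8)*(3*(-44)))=-495 / 2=-247.50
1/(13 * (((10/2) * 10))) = 1/650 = 0.00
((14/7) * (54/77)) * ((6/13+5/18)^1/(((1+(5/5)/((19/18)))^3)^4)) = 2297420885990675118/6589534957845875316281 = 0.00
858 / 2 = 429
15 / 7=2.14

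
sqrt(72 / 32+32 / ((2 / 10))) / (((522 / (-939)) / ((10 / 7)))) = -1565*sqrt(649) / 1218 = -32.73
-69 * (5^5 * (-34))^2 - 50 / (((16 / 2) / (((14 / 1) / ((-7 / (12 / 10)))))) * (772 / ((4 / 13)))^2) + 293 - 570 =-4903523838501549922 / 6295081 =-778945312777.00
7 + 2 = 9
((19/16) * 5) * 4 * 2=95/2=47.50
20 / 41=0.49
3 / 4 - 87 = -345 / 4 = -86.25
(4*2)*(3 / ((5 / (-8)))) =-192 / 5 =-38.40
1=1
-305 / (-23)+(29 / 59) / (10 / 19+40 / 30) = 13.53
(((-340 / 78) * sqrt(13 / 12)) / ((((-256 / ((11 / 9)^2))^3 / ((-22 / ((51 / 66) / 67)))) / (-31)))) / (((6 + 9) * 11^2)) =3679532197 * sqrt(39) / 782387814334464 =0.00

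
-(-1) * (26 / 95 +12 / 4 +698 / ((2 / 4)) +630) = 192781 / 95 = 2029.27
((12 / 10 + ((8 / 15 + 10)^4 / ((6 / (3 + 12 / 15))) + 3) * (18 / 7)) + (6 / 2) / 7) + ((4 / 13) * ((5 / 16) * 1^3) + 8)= 20065.40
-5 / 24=-0.21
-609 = -609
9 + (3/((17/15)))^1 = 198/17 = 11.65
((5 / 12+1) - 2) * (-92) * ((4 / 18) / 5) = 322 / 135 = 2.39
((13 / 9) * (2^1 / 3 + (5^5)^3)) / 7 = 6297278025.93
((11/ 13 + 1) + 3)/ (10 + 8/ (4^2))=6/ 13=0.46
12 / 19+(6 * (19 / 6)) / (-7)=-277 / 133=-2.08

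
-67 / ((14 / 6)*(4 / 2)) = -201 / 14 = -14.36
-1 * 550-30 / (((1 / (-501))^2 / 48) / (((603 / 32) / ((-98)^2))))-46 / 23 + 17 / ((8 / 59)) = -13630018883 / 19208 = -709601.15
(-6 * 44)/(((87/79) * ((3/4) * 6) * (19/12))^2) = -35149312/8197227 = -4.29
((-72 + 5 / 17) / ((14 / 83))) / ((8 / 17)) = -101177 / 112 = -903.37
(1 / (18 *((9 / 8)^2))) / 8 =4 / 729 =0.01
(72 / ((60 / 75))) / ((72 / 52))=65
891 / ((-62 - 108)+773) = 99 / 67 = 1.48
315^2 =99225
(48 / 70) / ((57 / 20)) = 0.24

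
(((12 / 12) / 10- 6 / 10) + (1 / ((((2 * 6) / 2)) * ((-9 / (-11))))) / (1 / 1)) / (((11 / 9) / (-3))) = 8 / 11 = 0.73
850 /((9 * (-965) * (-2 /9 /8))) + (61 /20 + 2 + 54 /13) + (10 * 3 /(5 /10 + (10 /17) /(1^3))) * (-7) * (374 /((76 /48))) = -1607535007353 /35276540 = -45569.52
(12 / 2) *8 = 48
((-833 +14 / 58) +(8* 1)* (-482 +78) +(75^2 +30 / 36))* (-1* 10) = -1358135 / 87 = -15610.75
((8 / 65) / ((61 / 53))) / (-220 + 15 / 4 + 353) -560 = -1214557104 / 2168855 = -560.00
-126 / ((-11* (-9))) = -14 / 11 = -1.27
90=90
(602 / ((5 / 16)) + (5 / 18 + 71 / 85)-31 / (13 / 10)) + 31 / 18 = 421091 / 221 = 1905.39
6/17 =0.35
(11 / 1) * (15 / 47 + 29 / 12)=16973 / 564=30.09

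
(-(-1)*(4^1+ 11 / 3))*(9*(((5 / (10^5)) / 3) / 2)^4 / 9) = 23 / 622080000000000000000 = 0.00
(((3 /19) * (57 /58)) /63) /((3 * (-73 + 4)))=-1 /84042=-0.00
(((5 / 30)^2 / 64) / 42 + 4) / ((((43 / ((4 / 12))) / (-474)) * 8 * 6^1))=-30578767 / 99864576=-0.31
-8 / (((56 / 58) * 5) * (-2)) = 29 / 35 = 0.83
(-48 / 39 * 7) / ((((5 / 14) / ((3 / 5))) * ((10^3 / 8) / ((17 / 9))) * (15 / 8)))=-213248 / 1828125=-0.12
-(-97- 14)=111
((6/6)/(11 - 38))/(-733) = 1/19791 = 0.00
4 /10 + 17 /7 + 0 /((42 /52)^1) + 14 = 589 /35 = 16.83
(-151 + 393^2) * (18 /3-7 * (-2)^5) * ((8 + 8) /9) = 567816640 /9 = 63090737.78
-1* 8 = -8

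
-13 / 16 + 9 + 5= 211 / 16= 13.19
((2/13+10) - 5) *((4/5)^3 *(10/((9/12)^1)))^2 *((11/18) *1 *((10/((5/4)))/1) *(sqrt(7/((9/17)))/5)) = 772800512 *sqrt(119)/9871875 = 853.97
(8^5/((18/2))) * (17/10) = 278528/45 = 6189.51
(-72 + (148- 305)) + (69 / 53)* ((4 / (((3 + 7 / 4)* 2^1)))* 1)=-230051 / 1007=-228.45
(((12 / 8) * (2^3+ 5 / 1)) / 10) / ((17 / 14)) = 273 / 170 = 1.61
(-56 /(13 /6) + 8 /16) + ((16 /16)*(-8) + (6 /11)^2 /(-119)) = -12484869 /374374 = -33.35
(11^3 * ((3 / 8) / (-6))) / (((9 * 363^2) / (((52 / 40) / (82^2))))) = -13 / 958573440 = -0.00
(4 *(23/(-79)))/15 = -92/1185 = -0.08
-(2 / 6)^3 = -1 / 27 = -0.04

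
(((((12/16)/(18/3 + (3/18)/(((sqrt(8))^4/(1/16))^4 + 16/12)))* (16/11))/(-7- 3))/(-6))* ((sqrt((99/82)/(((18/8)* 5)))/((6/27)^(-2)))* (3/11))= 26388279066656* sqrt(4510)/132548655605304769875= 0.00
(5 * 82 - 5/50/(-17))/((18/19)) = 1324319/3060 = 432.78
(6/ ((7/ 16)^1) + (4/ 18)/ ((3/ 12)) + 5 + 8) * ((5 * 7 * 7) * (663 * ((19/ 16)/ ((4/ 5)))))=6655524.35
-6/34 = -3/17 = -0.18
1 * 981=981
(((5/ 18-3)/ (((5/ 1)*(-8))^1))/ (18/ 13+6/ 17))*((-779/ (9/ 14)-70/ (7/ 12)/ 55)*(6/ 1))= -650725439/ 2280960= -285.29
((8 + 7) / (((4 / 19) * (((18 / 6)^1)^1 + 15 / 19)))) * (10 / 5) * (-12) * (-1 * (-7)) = -12635 / 4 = -3158.75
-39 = -39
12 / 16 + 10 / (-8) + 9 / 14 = 0.14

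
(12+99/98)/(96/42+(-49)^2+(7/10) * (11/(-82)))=174250/32186749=0.01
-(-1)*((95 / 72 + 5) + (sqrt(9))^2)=1103 / 72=15.32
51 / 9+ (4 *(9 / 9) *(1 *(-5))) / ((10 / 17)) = -85 / 3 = -28.33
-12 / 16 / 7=-3 / 28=-0.11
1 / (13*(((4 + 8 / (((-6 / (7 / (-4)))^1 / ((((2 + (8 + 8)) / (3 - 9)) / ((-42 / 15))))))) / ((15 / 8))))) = 15 / 676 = 0.02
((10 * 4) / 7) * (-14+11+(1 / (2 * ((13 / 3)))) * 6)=-1200 / 91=-13.19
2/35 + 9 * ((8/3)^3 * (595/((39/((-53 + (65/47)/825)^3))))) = -29610570027899005717298/76394009416725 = -387603298.40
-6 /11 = -0.55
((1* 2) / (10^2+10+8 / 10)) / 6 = 5 / 1662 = 0.00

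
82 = 82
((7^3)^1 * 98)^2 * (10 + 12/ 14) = 12267496528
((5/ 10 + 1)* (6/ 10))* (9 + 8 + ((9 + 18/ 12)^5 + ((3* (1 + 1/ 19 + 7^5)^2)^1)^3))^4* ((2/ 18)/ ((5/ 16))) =705600656927559468002032469310280368570752207456749571368317180351177990027607799689594582334090406475854107350574916179918852973824586442357201/ 16052266372172502852292756366691532800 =43956450794434702199279350000000000000000000000000000000000000000000000000000000000000000000000000000000000.00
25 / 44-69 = -3011 / 44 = -68.43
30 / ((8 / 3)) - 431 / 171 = 5971 / 684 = 8.73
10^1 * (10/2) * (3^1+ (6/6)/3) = 500/3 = 166.67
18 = 18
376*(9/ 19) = 3384/ 19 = 178.11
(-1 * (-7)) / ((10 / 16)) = 56 / 5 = 11.20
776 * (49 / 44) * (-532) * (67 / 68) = -84707966 / 187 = -452983.78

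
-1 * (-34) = 34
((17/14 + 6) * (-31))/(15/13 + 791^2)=-0.00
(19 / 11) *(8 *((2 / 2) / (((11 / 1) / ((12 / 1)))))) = 1824 / 121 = 15.07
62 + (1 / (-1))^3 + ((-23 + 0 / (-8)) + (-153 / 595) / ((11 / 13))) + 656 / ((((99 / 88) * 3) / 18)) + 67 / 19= 77682866 / 21945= 3539.89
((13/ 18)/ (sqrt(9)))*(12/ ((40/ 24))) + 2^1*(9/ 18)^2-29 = -803/ 30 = -26.77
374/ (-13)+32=42/ 13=3.23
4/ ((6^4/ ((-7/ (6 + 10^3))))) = -7/ 325944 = -0.00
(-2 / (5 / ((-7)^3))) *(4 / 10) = 1372 / 25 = 54.88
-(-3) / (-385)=-3 / 385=-0.01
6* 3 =18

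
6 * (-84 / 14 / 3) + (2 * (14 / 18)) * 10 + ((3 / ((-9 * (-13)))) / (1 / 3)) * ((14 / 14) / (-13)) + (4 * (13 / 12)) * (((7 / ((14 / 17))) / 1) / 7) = 187633 / 21294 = 8.81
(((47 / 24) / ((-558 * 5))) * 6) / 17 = -47 / 189720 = -0.00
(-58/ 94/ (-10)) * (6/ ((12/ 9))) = 261/ 940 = 0.28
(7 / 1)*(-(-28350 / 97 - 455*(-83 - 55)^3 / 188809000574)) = 193135743475290 / 94404500287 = 2045.83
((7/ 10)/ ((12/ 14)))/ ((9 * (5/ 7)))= 343/ 2700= 0.13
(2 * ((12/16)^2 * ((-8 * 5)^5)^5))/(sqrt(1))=-12666373951979520000000000000000000000000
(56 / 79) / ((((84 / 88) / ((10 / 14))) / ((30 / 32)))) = 275 / 553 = 0.50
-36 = -36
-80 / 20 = -4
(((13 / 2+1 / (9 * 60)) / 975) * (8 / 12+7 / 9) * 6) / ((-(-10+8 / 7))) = 24577 / 3766500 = 0.01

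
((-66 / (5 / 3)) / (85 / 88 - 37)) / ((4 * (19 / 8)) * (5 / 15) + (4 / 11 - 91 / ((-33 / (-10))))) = -127776 / 2795765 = -0.05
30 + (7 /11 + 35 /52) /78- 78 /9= 21.35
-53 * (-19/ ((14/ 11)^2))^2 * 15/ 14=-4201893795/ 537824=-7812.77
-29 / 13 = -2.23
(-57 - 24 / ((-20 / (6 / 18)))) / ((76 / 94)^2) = -86.59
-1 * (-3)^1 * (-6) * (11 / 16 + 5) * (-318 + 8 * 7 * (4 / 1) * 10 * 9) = -8125299 / 4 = -2031324.75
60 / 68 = 15 / 17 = 0.88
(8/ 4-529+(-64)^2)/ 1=3569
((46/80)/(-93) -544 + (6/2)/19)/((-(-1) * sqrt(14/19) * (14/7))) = -316.78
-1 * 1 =-1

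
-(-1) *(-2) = -2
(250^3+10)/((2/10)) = 78125050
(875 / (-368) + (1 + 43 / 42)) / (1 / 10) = -13675 / 3864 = -3.54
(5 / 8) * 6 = 15 / 4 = 3.75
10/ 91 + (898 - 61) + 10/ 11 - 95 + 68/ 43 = 32049834/ 43043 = 744.60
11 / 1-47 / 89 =932 / 89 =10.47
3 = 3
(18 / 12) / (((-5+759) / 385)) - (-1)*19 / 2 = 15481 / 1508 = 10.27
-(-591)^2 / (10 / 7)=-2444967 / 10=-244496.70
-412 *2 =-824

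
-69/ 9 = -23/ 3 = -7.67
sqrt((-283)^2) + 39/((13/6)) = 301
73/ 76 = 0.96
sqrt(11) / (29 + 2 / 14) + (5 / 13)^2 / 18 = 25 / 3042 + 7 * sqrt(11) / 204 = 0.12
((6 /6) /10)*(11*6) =33 /5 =6.60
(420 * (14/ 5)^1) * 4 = 4704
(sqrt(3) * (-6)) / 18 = -sqrt(3) / 3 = -0.58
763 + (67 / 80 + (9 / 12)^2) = 3822 / 5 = 764.40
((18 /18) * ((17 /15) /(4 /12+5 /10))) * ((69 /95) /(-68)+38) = 245411 /4750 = 51.67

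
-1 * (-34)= 34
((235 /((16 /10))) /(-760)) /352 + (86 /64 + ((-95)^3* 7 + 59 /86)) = -110462127386937 /18405376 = -6001622.97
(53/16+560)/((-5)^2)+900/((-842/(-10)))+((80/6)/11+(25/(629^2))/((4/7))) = 75707576345869/2198656165200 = 34.43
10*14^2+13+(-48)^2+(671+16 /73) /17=5356756 /1241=4316.48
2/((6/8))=8/3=2.67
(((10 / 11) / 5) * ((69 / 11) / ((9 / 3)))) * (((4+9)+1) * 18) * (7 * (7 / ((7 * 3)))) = 27048 / 121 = 223.54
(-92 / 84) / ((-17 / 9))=69 / 119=0.58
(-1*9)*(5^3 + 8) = -1197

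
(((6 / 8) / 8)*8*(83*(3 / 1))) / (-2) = -747 / 8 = -93.38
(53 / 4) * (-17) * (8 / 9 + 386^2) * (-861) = 86689481641 / 3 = 28896493880.33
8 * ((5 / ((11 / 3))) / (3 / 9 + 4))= 360 / 143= 2.52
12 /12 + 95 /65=32 /13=2.46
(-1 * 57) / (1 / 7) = -399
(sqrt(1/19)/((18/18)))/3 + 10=sqrt(19)/57 + 10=10.08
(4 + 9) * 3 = 39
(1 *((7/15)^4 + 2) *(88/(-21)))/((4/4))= -9121288/1063125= -8.58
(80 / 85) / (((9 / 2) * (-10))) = -16 / 765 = -0.02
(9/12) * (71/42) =71/56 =1.27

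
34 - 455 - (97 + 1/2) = -1037/2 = -518.50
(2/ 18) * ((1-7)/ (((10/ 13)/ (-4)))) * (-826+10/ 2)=-42692/ 15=-2846.13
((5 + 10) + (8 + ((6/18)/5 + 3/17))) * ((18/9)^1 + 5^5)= 18533729/255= 72681.29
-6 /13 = -0.46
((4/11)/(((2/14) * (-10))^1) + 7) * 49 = 18179/55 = 330.53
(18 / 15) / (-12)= -1 / 10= -0.10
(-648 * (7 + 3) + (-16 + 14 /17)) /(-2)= 55209 /17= 3247.59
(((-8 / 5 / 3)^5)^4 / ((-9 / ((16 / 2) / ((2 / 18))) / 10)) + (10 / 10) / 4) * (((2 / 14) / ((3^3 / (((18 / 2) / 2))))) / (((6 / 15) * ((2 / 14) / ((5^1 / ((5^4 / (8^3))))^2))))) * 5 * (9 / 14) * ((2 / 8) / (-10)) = -68025699968305335676580864 / 484933273136615753173828125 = -0.14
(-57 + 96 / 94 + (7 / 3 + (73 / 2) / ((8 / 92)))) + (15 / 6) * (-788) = -904597 / 564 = -1603.90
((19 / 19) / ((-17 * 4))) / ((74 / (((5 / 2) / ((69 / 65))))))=-325 / 694416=-0.00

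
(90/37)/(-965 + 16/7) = -630/249343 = -0.00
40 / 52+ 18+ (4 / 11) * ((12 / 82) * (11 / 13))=10028 / 533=18.81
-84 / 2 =-42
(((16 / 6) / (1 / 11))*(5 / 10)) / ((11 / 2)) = 8 / 3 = 2.67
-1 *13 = -13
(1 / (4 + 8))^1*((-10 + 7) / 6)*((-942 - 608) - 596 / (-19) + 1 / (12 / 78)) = 57461 / 912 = 63.01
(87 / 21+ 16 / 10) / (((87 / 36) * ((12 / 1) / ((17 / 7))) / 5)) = 3417 / 1421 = 2.40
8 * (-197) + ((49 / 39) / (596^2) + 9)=-21708315359 / 13853424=-1567.00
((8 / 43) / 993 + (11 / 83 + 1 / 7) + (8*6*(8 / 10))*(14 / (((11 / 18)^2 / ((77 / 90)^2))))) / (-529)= -3268381530728 / 1640436868875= -1.99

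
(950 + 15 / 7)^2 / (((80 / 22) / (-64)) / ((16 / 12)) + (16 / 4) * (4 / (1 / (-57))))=-15636623200 / 15730911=-994.01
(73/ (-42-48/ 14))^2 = 261121/ 101124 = 2.58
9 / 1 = 9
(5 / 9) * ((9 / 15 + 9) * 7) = 112 / 3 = 37.33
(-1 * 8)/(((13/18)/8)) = -1152/13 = -88.62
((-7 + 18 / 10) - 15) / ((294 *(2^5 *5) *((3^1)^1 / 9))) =-101 / 78400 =-0.00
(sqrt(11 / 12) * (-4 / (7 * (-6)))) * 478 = 478 * sqrt(33) / 63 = 43.59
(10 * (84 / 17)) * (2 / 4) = 24.71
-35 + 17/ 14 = -473/ 14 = -33.79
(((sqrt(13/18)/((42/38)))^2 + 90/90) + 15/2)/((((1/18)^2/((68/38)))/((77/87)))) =53980168/11571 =4665.13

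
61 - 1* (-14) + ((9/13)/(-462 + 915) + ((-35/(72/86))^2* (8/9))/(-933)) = 195830065517/2670296382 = 73.34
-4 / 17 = -0.24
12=12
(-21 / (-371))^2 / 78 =3 / 73034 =0.00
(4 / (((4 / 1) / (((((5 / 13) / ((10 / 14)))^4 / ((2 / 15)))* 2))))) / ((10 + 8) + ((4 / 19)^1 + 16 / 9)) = 6158565 / 97621498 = 0.06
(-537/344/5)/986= -537/1695920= -0.00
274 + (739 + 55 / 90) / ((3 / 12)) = 29092 / 9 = 3232.44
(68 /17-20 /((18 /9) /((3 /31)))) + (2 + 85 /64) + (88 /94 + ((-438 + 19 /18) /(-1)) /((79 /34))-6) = 12553684451 /66299328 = 189.35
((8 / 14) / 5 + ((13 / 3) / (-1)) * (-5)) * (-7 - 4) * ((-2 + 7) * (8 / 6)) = -100628 / 63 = -1597.27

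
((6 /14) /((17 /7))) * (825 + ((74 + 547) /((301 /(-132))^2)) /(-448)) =6276620493 /43126076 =145.54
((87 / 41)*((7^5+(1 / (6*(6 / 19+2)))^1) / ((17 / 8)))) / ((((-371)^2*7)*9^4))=128674943 / 48466466733069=0.00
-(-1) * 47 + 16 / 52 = 47.31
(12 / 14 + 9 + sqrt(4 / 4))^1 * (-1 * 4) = -304 / 7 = -43.43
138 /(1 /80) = 11040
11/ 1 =11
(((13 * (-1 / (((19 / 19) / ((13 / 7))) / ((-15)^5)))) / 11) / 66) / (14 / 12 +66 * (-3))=-128334375 / 1000307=-128.29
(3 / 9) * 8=8 / 3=2.67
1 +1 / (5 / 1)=6 / 5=1.20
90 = 90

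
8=8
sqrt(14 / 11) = sqrt(154) / 11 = 1.13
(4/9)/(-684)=-1/1539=-0.00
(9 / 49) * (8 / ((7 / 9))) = 648 / 343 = 1.89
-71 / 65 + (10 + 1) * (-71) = -50836 / 65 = -782.09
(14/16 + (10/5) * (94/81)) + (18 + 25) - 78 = -20609/648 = -31.80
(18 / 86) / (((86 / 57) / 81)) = 41553 / 3698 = 11.24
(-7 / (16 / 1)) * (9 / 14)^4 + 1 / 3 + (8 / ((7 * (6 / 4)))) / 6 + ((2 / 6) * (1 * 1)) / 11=3615421 / 8692992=0.42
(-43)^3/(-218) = 79507/218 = 364.71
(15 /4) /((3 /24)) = 30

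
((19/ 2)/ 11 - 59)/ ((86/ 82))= -52439/ 946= -55.43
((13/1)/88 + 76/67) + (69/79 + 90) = 42924545/465784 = 92.16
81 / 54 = 3 / 2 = 1.50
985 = 985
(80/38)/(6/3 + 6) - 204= -3871/19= -203.74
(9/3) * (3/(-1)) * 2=-18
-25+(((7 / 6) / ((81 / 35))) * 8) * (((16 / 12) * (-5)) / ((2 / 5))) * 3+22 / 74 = -2035102 / 8991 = -226.35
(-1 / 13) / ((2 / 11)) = -0.42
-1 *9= -9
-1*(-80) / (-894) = -40 / 447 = -0.09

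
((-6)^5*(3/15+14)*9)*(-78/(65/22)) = 655890048/25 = 26235601.92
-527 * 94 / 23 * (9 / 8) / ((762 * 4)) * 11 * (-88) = 8991147 / 11684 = 769.53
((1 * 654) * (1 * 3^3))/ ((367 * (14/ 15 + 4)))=132435/ 13579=9.75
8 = 8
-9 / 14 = -0.64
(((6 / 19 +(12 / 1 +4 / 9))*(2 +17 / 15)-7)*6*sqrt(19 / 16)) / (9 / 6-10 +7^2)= 5.32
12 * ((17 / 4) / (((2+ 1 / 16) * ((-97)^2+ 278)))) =272 / 106557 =0.00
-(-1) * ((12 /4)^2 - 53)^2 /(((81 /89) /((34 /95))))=761.32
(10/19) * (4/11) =0.19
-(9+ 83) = -92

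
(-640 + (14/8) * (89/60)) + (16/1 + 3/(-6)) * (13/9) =-442811/720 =-615.02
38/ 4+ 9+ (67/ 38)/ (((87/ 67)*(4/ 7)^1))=276067/ 13224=20.88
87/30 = 29/10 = 2.90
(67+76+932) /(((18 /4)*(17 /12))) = 8600 /51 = 168.63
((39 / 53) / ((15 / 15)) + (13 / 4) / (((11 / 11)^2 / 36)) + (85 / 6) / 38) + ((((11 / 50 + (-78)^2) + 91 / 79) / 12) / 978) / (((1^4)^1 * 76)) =22055325562607 / 186726801600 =118.12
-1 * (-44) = 44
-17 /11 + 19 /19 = -0.55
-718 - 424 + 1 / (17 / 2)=-19412 / 17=-1141.88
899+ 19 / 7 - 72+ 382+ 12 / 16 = 33949 / 28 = 1212.46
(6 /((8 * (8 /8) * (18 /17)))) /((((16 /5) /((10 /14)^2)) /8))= 2125 /2352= 0.90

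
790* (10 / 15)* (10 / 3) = 15800 / 9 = 1755.56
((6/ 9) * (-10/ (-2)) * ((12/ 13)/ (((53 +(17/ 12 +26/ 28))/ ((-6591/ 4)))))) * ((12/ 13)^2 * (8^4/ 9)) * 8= -1321205760/ 4649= -284191.39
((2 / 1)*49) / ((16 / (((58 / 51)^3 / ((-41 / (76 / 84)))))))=-3243737 / 16316073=-0.20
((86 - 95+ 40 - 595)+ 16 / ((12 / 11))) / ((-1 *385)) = 1648 / 1155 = 1.43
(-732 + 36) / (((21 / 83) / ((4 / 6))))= -38512 / 21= -1833.90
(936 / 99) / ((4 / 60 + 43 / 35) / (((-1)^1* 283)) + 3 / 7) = 3090360 / 138589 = 22.30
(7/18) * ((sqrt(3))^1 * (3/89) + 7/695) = 49/12510 + 7 * sqrt(3)/534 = 0.03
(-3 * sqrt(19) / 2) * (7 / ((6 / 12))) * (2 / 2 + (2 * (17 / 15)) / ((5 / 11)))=-3143 * sqrt(19) / 25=-548.00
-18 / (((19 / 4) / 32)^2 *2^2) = -73728 / 361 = -204.23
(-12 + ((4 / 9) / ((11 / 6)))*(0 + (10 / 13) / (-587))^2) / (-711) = 23059934956 / 1366301193543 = 0.02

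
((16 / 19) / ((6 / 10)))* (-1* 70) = -5600 / 57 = -98.25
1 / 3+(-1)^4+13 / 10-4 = -41 / 30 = -1.37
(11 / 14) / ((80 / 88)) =121 / 140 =0.86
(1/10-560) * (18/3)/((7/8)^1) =-134376/35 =-3839.31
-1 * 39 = -39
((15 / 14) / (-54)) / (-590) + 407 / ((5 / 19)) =229948493 / 148680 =1546.60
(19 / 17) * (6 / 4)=57 / 34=1.68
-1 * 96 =-96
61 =61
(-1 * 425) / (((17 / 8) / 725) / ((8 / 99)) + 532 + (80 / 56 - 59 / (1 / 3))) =-138040000 / 115779781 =-1.19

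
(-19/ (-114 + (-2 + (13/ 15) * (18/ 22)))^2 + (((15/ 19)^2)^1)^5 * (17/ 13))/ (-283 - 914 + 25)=-194791538316996776725/ 1877986578845555039517058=-0.00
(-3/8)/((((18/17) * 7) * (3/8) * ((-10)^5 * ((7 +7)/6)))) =17/29400000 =0.00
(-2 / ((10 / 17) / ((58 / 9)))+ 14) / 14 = -178 / 315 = -0.57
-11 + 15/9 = -9.33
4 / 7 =0.57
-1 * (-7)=7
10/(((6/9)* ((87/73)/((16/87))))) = 5840/2523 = 2.31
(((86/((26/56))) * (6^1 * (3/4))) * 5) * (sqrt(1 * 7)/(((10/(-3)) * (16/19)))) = -154413 * sqrt(7)/104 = -3928.25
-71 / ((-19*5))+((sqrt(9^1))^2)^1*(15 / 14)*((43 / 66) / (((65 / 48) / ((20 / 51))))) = 4149407 / 1616615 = 2.57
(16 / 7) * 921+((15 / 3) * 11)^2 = 35911 / 7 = 5130.14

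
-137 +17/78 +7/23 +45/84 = -3414319/25116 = -135.94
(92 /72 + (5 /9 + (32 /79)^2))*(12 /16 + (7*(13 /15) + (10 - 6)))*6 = 9708391 /74892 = 129.63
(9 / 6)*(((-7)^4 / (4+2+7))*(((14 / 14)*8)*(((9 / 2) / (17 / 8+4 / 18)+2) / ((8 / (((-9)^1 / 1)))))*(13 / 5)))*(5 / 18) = -2384193 / 338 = -7053.83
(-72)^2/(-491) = -5184/491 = -10.56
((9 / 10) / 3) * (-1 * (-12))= 3.60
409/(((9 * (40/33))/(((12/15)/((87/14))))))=31493/6525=4.83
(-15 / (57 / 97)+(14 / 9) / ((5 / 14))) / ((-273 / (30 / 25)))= 36202 / 389025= 0.09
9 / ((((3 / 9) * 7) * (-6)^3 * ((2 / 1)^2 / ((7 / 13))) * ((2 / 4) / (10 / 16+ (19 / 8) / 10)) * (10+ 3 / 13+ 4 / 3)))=-207 / 577280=-0.00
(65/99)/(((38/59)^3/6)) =13349635/905388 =14.74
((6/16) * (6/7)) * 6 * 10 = 135/7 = 19.29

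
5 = 5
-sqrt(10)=-3.16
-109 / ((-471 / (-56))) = -6104 / 471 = -12.96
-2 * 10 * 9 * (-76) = 13680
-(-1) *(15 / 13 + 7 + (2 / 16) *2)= 437 / 52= 8.40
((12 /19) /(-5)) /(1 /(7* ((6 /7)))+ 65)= -0.00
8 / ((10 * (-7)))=-0.11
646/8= 323/4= 80.75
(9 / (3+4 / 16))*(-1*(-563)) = 20268 / 13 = 1559.08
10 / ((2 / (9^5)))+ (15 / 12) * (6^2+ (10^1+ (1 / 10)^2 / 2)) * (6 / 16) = 377941203 / 1280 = 295266.56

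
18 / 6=3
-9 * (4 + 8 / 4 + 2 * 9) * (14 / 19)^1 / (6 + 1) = -432 / 19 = -22.74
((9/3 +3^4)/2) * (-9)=-378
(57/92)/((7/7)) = 57/92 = 0.62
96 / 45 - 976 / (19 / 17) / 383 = -16016 / 109155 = -0.15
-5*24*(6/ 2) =-360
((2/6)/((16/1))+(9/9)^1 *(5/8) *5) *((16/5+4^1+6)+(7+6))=19781/240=82.42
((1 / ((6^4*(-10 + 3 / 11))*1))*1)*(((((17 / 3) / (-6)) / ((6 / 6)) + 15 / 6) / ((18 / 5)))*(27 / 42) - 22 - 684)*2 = 139733 / 1248048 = 0.11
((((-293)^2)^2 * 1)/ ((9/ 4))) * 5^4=18425127002500/ 9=2047236333611.11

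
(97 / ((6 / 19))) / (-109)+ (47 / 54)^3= -37050985 / 17163576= -2.16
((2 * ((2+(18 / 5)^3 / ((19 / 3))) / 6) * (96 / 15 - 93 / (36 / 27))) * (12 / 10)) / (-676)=14092841 / 40137500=0.35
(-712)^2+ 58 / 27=13687546 / 27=506946.15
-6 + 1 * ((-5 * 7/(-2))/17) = -4.97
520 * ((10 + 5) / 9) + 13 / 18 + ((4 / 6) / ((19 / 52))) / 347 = 102937133 / 118674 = 867.39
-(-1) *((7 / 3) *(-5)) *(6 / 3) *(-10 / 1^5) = 233.33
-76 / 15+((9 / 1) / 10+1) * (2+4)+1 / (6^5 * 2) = 98497 / 15552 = 6.33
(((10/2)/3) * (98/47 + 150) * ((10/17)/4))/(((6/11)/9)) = 491425/799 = 615.05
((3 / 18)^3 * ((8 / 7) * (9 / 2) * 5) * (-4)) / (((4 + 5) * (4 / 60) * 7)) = -50 / 441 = -0.11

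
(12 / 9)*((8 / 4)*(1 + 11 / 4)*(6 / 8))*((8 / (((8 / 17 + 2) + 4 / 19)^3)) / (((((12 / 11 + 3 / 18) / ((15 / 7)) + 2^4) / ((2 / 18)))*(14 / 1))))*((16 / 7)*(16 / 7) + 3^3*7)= 264582785807175 / 914507782854022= 0.29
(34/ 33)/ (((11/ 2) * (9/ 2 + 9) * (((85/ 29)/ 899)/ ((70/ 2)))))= 1459976/ 9801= 148.96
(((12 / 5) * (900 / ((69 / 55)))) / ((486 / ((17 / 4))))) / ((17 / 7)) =3850 / 621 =6.20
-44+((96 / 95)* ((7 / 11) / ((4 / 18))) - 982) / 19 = -1896786 / 19855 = -95.53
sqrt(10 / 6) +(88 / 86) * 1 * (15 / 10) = sqrt(15) / 3 +66 / 43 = 2.83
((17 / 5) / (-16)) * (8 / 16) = -17 / 160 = -0.11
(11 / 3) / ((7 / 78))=286 / 7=40.86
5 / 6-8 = -43 / 6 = -7.17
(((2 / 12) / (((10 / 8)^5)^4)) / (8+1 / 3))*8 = 4398046511104 / 2384185791015625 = 0.00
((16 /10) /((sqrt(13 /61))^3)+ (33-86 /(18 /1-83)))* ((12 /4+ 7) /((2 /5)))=2440* sqrt(793) /169+ 11155 /13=1264.65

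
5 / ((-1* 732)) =-0.01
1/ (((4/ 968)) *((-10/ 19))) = -2299/ 5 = -459.80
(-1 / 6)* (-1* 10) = 5 / 3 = 1.67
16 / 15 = 1.07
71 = 71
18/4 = 9/2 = 4.50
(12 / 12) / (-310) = -1 / 310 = -0.00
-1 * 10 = -10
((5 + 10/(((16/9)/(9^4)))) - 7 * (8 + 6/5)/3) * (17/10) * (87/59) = 2182362607/23600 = 92472.99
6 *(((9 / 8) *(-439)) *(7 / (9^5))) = -0.35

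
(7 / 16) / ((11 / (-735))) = -5145 / 176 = -29.23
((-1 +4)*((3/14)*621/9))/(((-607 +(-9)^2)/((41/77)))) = -25461/567028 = -0.04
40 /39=1.03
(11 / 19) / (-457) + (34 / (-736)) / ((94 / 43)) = -6727785 / 300362336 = -0.02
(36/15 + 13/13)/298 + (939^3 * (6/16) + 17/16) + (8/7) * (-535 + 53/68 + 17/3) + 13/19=25102979677178093/80853360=310475404.82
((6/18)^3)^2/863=1/629127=0.00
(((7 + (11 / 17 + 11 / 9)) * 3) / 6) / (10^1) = 1357 / 3060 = 0.44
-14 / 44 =-7 / 22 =-0.32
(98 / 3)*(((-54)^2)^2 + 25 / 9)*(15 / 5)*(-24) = -59997582736 / 3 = -19999194245.33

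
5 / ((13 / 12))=60 / 13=4.62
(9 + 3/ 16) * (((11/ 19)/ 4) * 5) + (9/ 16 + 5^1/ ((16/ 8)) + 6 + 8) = 28833/ 1216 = 23.71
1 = 1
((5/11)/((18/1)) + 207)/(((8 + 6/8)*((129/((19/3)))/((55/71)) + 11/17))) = 13240093/15076026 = 0.88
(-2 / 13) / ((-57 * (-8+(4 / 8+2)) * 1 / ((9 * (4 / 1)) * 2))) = -96 / 2717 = -0.04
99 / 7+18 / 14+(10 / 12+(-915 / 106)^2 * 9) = 162072619 / 235956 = 686.88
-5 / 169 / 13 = -5 / 2197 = -0.00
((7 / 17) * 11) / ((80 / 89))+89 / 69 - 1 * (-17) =2189177 / 93840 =23.33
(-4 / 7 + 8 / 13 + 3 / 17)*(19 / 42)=6479 / 64974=0.10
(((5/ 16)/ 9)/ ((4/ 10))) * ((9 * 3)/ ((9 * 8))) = 25/ 768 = 0.03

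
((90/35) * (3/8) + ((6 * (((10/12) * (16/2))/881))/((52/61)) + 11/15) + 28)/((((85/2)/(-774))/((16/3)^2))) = -1575349034752/102218025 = -15411.66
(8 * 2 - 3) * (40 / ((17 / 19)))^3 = 5706688000 / 4913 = 1161548.54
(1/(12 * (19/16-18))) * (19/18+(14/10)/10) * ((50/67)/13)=-8/23517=-0.00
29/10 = 2.90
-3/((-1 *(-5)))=-3/5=-0.60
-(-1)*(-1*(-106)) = 106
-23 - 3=-26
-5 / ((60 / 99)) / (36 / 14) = -77 / 24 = -3.21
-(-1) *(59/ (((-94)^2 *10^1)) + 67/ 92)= 1481387/ 2032280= 0.73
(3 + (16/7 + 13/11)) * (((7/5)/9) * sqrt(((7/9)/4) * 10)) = 83 * sqrt(70)/495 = 1.40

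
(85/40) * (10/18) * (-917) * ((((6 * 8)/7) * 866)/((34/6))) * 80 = -90756800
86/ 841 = 0.10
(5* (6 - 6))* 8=0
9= 9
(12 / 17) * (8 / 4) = 24 / 17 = 1.41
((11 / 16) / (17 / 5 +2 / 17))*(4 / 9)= 935 / 10764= 0.09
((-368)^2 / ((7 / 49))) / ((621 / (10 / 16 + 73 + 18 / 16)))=3080896 / 27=114107.26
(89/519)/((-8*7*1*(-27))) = 89/784728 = 0.00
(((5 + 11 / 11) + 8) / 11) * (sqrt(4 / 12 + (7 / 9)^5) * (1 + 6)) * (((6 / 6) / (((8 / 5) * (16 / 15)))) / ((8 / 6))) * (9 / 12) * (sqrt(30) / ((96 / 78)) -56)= -8575 * sqrt(36490) / 12672 + 79625 * sqrt(10947) / 811008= -118.99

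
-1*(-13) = 13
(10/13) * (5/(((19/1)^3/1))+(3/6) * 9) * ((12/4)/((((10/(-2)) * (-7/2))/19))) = 370446/32851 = 11.28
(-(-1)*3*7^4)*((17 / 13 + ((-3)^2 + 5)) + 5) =1901592 / 13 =146276.31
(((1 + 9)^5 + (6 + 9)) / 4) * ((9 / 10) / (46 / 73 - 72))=-13141971 / 41680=-315.31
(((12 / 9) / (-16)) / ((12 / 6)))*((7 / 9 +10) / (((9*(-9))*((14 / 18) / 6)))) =97 / 2268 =0.04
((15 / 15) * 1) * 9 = 9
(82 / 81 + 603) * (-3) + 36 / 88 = -1076107 / 594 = -1811.63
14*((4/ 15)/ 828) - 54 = -54.00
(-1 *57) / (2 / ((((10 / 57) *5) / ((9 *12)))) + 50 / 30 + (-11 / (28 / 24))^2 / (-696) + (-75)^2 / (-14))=6074775 / 16413272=0.37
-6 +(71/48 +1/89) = -19265/4272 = -4.51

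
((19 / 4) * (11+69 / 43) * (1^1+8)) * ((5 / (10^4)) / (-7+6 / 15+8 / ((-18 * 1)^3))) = -33782589 / 827732800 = -0.04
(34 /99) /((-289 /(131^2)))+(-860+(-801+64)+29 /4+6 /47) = -509415403 /316404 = -1610.02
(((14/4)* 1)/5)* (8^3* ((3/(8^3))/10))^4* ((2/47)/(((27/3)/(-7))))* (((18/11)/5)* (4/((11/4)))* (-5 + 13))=-63504/88859375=-0.00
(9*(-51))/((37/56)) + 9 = -25371/37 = -685.70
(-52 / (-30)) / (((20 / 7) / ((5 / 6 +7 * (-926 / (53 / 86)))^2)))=1017864641958619 / 15168600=67103400.57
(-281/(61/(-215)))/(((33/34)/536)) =546946.33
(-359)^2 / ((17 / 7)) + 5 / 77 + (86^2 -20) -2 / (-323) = 1503320586 / 24871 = 60444.72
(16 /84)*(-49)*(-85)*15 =11900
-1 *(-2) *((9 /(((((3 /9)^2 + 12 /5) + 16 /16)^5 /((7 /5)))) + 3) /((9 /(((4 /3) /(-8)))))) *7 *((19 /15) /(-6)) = 13199029444769 /79757301862080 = 0.17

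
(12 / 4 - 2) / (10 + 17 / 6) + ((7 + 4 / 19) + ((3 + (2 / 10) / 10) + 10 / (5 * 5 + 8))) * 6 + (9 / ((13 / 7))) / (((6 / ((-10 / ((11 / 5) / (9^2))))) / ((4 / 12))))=-17044168 / 475475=-35.85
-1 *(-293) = 293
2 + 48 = 50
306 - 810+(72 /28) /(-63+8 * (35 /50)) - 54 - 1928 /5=-9478912 /10045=-943.64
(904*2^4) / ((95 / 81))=1171584 / 95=12332.46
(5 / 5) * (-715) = -715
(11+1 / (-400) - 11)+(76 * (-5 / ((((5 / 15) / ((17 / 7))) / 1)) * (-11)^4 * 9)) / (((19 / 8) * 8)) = -19200625.72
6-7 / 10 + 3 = 83 / 10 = 8.30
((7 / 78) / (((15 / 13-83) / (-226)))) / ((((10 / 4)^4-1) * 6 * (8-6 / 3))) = 113 / 624834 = 0.00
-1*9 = -9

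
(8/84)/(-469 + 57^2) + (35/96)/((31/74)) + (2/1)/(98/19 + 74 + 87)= 960262951/1088281040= 0.88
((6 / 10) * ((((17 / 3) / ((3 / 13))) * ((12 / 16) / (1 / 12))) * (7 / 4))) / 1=232.05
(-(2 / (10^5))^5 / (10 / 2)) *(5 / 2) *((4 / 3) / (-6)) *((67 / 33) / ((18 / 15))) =67 / 111375000000000000000000000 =0.00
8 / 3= 2.67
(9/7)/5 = 9/35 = 0.26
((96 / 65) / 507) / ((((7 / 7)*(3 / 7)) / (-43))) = -9632 / 32955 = -0.29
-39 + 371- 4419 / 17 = 72.06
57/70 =0.81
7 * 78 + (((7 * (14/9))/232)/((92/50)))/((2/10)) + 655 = 57682949/48024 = 1201.13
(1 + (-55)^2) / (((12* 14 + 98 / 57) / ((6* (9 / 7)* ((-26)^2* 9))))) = 28333273176 / 33859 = 836801.83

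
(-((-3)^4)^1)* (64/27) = -192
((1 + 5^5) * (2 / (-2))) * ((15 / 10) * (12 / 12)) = -4689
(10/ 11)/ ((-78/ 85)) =-425/ 429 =-0.99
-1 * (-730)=730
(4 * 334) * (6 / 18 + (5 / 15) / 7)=10688 / 21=508.95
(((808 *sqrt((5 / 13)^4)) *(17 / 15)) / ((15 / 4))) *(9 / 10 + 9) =357.62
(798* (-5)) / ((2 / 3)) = -5985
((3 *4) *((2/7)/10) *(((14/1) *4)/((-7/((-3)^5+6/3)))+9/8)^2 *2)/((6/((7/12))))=238177489/960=248101.55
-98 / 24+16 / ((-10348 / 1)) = -126811 / 31044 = -4.08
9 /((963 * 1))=1 /107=0.01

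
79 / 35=2.26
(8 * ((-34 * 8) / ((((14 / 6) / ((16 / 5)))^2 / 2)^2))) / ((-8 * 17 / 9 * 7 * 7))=3057647616 / 73530625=41.58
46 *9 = 414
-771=-771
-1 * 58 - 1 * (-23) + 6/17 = -589/17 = -34.65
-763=-763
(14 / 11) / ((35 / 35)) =14 / 11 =1.27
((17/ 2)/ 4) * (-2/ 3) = -17/ 12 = -1.42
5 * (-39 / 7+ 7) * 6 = 42.86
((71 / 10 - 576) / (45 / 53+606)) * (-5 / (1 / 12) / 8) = 301517 / 42884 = 7.03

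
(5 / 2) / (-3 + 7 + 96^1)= 1 / 40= 0.02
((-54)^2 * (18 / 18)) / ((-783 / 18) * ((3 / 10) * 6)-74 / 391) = -11401560 / 306893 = -37.15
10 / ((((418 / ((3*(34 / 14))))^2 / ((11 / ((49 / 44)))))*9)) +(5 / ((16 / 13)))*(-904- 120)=-3605722870 / 866761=-4160.00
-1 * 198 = -198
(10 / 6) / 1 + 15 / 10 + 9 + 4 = 97 / 6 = 16.17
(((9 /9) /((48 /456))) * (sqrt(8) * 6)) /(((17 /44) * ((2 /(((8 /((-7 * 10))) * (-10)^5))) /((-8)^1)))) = -1605120000 * sqrt(2) /119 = -19075482.97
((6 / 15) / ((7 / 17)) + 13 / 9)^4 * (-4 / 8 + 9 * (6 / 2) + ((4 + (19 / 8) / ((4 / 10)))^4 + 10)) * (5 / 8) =8606161919100611081 / 41295442083840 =208404.64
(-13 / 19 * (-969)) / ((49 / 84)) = 7956 / 7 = 1136.57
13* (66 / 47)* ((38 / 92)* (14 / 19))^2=42042 / 24863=1.69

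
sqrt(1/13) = sqrt(13)/13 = 0.28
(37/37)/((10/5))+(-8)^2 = 129/2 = 64.50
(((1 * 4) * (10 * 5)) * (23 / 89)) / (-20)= -230 / 89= -2.58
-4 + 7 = 3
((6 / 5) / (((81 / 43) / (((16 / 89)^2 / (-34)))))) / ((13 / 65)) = -11008 / 3635739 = -0.00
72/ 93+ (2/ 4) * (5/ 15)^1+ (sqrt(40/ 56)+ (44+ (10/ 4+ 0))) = sqrt(35)/ 7+ 4412/ 93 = 48.29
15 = 15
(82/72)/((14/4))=41/126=0.33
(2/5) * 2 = 4/5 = 0.80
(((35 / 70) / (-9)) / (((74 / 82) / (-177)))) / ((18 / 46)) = 55637 / 1998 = 27.85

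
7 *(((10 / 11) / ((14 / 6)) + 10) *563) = 450400 / 11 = 40945.45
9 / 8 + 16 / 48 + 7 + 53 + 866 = 22259 / 24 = 927.46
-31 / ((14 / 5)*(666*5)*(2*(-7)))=31 / 130536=0.00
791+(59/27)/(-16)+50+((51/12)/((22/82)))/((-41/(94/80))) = 39936257/47520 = 840.41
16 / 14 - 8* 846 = -47368 / 7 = -6766.86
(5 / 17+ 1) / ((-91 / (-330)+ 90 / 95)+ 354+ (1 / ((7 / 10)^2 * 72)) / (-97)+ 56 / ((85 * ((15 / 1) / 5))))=983443230 / 270112584947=0.00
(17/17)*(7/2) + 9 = 25/2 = 12.50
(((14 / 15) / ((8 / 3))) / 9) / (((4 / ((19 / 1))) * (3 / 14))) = 931 / 1080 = 0.86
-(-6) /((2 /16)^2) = 384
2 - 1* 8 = -6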